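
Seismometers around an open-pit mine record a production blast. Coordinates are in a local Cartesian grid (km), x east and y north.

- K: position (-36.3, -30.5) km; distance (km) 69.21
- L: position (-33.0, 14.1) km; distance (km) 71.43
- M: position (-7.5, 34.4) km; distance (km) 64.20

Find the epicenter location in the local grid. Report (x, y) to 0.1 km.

31.5 km east, -16.6 km north

Circle about each station: (x + 36.3)² + (y + 30.5)² = 69.21²; (x + 33.0)² + (y − 14.1)² = 71.43²; (x + 7.5)² + (y − 34.4)² = 64.20².
Subtracting pairs of circle equations eliminates x²+y² and gives linear equations (the radical axes):
6.6 x + 89.2 y = -1272.35
57.6 x + 129.8 y = -339.95
Solving the 2×2 system: x ≈ 31.5, y ≈ -16.6 km.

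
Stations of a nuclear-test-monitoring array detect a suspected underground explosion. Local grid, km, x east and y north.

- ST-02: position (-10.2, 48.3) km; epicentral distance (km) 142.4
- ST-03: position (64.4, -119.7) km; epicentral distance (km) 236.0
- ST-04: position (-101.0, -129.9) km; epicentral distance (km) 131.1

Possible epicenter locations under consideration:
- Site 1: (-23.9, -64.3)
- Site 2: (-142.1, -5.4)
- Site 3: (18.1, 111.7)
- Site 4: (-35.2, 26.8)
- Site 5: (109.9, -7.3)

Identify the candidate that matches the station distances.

Site 2

For each candidate, compare |candidate − station| to the reported distance:
Site 1: residuals ST-02 29.0, ST-03 131.8, ST-04 29.9 → max 131.8 km
Site 2: residuals ST-02 0.0, ST-03 0.0, ST-04 0.0 → max 0.0 km
Site 3: residuals ST-02 73.0, ST-03 0.0, ST-04 138.3 → max 138.3 km
Site 4: residuals ST-02 109.4, ST-03 58.8, ST-04 38.9 → max 109.4 km
Site 5: residuals ST-02 10.1, ST-03 114.7, ST-04 112.8 → max 114.7 km
Only Site 2 has all residuals ≈ 0.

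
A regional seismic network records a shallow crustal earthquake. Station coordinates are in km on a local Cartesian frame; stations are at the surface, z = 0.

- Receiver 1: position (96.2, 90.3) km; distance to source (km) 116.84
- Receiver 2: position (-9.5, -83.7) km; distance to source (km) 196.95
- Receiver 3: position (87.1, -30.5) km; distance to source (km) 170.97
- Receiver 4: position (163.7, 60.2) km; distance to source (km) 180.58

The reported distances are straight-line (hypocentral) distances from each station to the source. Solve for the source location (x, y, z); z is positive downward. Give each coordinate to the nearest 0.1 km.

Each station gives a sphere (x−x_i)² + (y−y_i)² + z² = d_i² (stations at z=0).
Subtracting the Receiver 1 sphere from Receiver 2 and Receiver 3: z² cancels, leaving linear equations in x and y:
-211.4 x − 348.0 y = -35450.31
-18.2 x − 241.6 y = -24471.03
Solving: x ≈ 1.092, y ≈ 101.205 km (keep extra digits for the depth step; rounded: 1.1, 101.2).
Then from the Receiver 1 sphere: z² = 116.84² − (x − 96.2)² − (y − 90.3)² with x = 1.092, y = 101.205, so z ≈ 66.986 ≈ 67.0 km.
Check against Receiver 4 (with the unrounded solution): distance 180.58 ≈ 180.58 km. ✓

(1.1, 101.2, 67.0)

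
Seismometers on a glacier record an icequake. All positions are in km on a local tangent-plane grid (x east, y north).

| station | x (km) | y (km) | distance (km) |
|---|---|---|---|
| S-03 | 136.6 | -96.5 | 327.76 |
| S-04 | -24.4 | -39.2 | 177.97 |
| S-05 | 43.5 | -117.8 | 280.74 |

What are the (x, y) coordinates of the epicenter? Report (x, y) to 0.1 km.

Circle about each station: (x − 136.6)² + (y + 96.5)² = 327.76²; (x + 24.4)² + (y + 39.2)² = 177.97²; (x − 43.5)² + (y + 117.8)² = 280.74².
Subtracting the S-03 equation from the S-04 and S-05 equations removes the quadratic terms:
-322.0 x + 114.6 y = 49913.49
-186.2 x − 42.6 y = 16408.95
Solving the 2×2 system: x ≈ -114.3, y ≈ 114.4 km.
Check against S-03 (with the unrounded x, y): √((x − 136.6)²+(y + 96.5)²) = 327.76 ≈ 327.76 km. ✓

x ≈ -114.3 km, y ≈ 114.4 km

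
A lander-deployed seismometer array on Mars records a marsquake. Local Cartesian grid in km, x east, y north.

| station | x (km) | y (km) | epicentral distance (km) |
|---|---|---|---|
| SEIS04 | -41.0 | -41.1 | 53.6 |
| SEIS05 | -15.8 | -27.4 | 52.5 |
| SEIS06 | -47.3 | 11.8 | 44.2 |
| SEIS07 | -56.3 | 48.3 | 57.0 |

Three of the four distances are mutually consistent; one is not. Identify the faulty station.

Solve using three stations at a time. Using SEIS05, SEIS06, SEIS07 (subtract circle equations pairwise → linear system) gives (x, y) ≈ (-4.9, 23.9).
Distances from that point to each station vs reported:
  SEIS04: calculated 74.3 vs reported 53.6 → residual 20.7 km
  SEIS05: calculated 52.4 vs reported 52.5 → residual 0.1 km
  SEIS06: calculated 44.1 vs reported 44.2 → residual 0.1 km
  SEIS07: calculated 56.9 vs reported 57.0 → residual 0.1 km
SEIS05, SEIS06, SEIS07 are mutually consistent (residuals ≈ 0); SEIS04 is off by 20.7 km.

SEIS04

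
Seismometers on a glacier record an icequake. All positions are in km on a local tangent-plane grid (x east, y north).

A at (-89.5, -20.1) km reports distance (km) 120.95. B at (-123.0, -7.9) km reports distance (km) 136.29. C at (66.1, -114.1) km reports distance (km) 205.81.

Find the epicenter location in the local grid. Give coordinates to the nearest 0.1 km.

(-14.9, 75.1)

Circle about each station: (x + 89.5)² + (y + 20.1)² = 120.95²; (x + 123.0)² + (y + 7.9)² = 136.29²; (x − 66.1)² + (y + 114.1)² = 205.81².
Subtracting pairs of circle equations eliminates x²+y² and gives linear equations (the radical axes):
-67.0 x + 24.4 y = 2831.09
311.2 x − 188.0 y = -18755.09
Solving the 2×2 system: x ≈ -14.9, y ≈ 75.1 km.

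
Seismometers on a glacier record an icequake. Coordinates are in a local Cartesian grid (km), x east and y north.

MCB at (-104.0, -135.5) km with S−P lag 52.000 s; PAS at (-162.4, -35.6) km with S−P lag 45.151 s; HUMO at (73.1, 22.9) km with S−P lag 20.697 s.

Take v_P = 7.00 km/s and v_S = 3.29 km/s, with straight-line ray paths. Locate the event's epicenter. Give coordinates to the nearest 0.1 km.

(48.5, 149.0)

Distance from S−P lag: d = Δt · v_P v_S / (v_P − v_S) = Δt · (7.00·3.29)/(7.00−3.29) ≈ 6.2075·Δt.
So d_MCB = 322.79, d_PAS = 280.28, d_HUMO = 128.48 km.
Circle about each station: (x + 104.0)² + (y + 135.5)² = 322.79²; (x + 162.4)² + (y + 35.6)² = 280.28²; (x − 73.1)² + (y − 22.9)² = 128.48².
Subtracting the MCB equation from the PAS and HUMO equations removes the quadratic terms:
-116.8 x + 199.8 y = 24101.38
354.2 x + 316.8 y = 64378.04
Solving the 2×2 system: x ≈ 48.5, y ≈ 149.0 km.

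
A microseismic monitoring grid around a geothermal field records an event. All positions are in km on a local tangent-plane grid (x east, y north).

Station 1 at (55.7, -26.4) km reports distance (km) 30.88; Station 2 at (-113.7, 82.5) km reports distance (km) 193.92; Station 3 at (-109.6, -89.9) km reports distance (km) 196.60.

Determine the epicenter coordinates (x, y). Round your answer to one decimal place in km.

Circle about each station: (x − 55.7)² + (y + 26.4)² = 30.88²; (x + 113.7)² + (y − 82.5)² = 193.92²; (x + 109.6)² + (y + 89.9)² = 196.60².
Subtracting pairs of circle equations eliminates x²+y² and gives linear equations (the radical axes):
-338.8 x + 217.8 y = -20716.90
-330.6 x − 127.0 y = -21403.27
Solving the 2×2 system: x ≈ 63.4, y ≈ 3.5 km.

(63.4, 3.5)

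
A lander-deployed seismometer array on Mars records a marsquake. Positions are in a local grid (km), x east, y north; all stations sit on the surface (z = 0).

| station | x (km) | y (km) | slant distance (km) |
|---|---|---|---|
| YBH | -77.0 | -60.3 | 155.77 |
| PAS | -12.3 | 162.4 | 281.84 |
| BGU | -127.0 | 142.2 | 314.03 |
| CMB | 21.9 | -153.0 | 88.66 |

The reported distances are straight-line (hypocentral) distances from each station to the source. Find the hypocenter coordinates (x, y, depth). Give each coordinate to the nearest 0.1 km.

x ≈ 58.9 km, y ≈ -102.9 km, depth ≈ 63.1 km

Each station gives a sphere (x−x_i)² + (y−y_i)² + z² = d_i² (stations at z=0).
Subtracting the YBH sphere from PAS and BGU: z² cancels, leaving linear equations in x and y:
129.4 x + 445.4 y = -38209.53
-100.0 x + 405.0 y = -47565.80
Solving: x ≈ 58.908, y ≈ -102.901 km (keep extra digits for the depth step; rounded: 58.9, -102.9).
Then from the YBH sphere: z² = 155.77² − (x + 77.0)² − (y + 60.3)² with x = 58.908, y = -102.901, so z ≈ 63.075 ≈ 63.1 km.
Check against CMB (with the unrounded solution): distance 88.64 ≈ 88.66 km. ✓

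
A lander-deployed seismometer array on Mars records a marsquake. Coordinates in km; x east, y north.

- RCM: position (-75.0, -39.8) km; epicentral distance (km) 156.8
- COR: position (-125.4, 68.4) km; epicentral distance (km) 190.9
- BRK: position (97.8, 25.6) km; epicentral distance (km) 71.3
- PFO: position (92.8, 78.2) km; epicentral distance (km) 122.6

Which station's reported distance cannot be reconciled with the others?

Solve using three stations at a time. Using RCM, BRK, PFO (subtract circle equations pairwise → linear system) gives (x, y) ≈ (81.8, -43.9).
Distances from that point to each station vs reported:
  RCM: calculated 156.8 vs reported 156.8 → residual 0.0 km
  COR: calculated 235.7 vs reported 190.9 → residual 44.8 km
  BRK: calculated 71.4 vs reported 71.3 → residual 0.1 km
  PFO: calculated 122.6 vs reported 122.6 → residual 0.0 km
RCM, BRK, PFO are mutually consistent (residuals ≈ 0); COR is off by 44.8 km.

COR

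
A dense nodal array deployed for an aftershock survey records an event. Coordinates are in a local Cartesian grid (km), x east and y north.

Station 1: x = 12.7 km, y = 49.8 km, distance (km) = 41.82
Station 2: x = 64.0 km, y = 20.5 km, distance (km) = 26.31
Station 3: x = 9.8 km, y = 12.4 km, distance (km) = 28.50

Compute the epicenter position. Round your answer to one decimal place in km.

x ≈ 38.0 km, y ≈ 16.5 km

Circle about each station: (x − 12.7)² + (y − 49.8)² = 41.82²; (x − 64.0)² + (y − 20.5)² = 26.31²; (x − 9.8)² + (y − 12.4)² = 28.50².
Subtracting pairs of circle equations eliminates x²+y² and gives linear equations (the radical axes):
102.6 x − 58.6 y = 2931.62
-5.8 x − 74.8 y = -1454.87
Solving the 2×2 system: x ≈ 38.0, y ≈ 16.5 km.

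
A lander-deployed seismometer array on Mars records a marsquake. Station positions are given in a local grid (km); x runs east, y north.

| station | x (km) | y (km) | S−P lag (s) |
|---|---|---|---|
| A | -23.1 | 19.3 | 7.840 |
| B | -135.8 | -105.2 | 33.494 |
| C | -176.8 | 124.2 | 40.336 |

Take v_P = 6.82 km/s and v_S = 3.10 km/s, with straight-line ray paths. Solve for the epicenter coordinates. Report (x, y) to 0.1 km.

x ≈ 19.2 km, y ≈ 5.3 km

Distance from S−P lag: d = Δt · v_P v_S / (v_P − v_S) = Δt · (6.82·3.10)/(6.82−3.10) ≈ 5.6833·Δt.
So d_A = 44.56, d_B = 190.36, d_C = 229.24 km.
Circle about each station: (x + 23.1)² + (y − 19.3)² = 44.56²; (x + 135.8)² + (y + 105.2)² = 190.36²; (x + 176.8)² + (y − 124.2)² = 229.24².
Subtracting the A equation from the B and C equations removes the quadratic terms:
-225.4 x − 249.0 y = -5648.76
-307.4 x + 209.8 y = -4787.60
Solving the 2×2 system: x ≈ 19.2, y ≈ 5.3 km.
Check against A (with the unrounded x, y): √((x + 23.1)²+(y − 19.3)²) = 44.55 ≈ 44.56 km. ✓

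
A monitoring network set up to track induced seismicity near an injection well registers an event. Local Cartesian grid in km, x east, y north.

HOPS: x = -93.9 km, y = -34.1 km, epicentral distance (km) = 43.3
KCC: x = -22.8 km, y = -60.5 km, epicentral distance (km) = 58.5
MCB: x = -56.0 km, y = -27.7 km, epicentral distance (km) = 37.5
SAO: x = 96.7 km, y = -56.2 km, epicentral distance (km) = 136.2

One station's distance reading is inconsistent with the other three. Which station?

HOPS

Solve using three stations at a time. Using KCC, MCB, SAO (subtract circle equations pairwise → linear system) gives (x, y) ≈ (-28.4, -2.2).
Distances from that point to each station vs reported:
  HOPS: calculated 72.9 vs reported 43.3 → residual 29.6 km
  KCC: calculated 58.6 vs reported 58.5 → residual 0.1 km
  MCB: calculated 37.6 vs reported 37.5 → residual 0.1 km
  SAO: calculated 136.2 vs reported 136.2 → residual 0.0 km
KCC, MCB, SAO are mutually consistent (residuals ≈ 0); HOPS is off by 29.6 km.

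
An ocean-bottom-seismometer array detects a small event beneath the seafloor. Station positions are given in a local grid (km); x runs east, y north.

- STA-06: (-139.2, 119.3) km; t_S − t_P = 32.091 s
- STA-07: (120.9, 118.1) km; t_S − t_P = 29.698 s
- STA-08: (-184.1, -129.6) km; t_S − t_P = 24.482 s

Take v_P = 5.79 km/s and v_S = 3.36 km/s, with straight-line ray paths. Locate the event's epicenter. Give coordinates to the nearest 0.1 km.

(8.1, -91.2)

Distance from S−P lag: d = Δt · v_P v_S / (v_P − v_S) = Δt · (5.79·3.36)/(5.79−3.36) ≈ 8.0059·Δt.
So d_STA-06 = 256.92, d_STA-07 = 237.76, d_STA-08 = 196.00 km.
Circle about each station: (x + 139.2)² + (y − 119.3)² = 256.92²; (x − 120.9)² + (y − 118.1)² = 237.76²; (x + 184.1)² + (y + 129.6)² = 196.00².
Subtracting the STA-06 equation from the STA-07 and STA-08 equations removes the quadratic terms:
520.2 x − 2.4 y = 4433.36
-89.8 x − 497.8 y = 44671.73
Solving the 2×2 system: x ≈ 8.1, y ≈ -91.2 km.
Check against STA-06 (with the unrounded x, y): √((x + 139.2)²+(y − 119.3)²) = 256.92 ≈ 256.92 km. ✓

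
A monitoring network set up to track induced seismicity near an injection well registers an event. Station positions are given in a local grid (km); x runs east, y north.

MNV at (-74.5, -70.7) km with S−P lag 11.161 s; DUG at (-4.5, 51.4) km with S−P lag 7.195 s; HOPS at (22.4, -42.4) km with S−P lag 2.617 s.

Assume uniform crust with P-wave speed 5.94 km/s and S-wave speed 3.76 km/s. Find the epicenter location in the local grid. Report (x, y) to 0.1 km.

Distance from S−P lag: d = Δt · v_P v_S / (v_P − v_S) = Δt · (5.94·3.76)/(5.94−3.76) ≈ 10.2451·Δt.
So d_MNV = 114.35, d_DUG = 73.71, d_HOPS = 26.81 km.
Circle about each station: (x + 74.5)² + (y + 70.7)² = 114.35²; (x + 4.5)² + (y − 51.4)² = 73.71²; (x − 22.4)² + (y + 42.4)² = 26.81².
Subtracting the MNV equation from the DUG and HOPS equations removes the quadratic terms:
140.0 x + 244.2 y = -243.77
193.8 x + 56.6 y = 4107.93
Solving the 2×2 system: x ≈ 25.8, y ≈ -15.8 km.

25.8 km east, -15.8 km north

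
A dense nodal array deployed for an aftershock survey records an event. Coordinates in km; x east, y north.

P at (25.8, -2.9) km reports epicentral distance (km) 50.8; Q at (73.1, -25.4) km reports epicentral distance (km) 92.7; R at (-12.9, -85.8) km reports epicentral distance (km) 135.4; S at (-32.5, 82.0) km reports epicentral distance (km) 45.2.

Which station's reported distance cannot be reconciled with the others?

S

Solve using three stations at a time. Using P, Q, R (subtract circle equations pairwise → linear system) gives (x, y) ≈ (14.9, 46.7).
Distances from that point to each station vs reported:
  P: calculated 50.8 vs reported 50.8 → residual 0.0 km
  Q: calculated 92.7 vs reported 92.7 → residual 0.0 km
  R: calculated 135.4 vs reported 135.4 → residual 0.0 km
  S: calculated 59.0 vs reported 45.2 → residual 13.8 km
P, Q, R are mutually consistent (residuals ≈ 0); S is off by 13.8 km.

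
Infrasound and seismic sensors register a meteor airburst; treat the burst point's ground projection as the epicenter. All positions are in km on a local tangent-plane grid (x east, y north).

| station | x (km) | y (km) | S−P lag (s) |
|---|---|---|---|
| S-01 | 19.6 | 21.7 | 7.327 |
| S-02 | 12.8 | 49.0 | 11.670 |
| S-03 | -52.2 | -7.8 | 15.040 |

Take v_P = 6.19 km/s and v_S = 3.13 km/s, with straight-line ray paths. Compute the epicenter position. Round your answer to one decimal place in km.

42.4 km east, -18.7 km north

Distance from S−P lag: d = Δt · v_P v_S / (v_P − v_S) = Δt · (6.19·3.13)/(6.19−3.13) ≈ 6.3316·Δt.
So d_S-01 = 46.39, d_S-02 = 73.89, d_S-03 = 95.23 km.
Circle about each station: (x − 19.6)² + (y − 21.7)² = 46.39²; (x − 12.8)² + (y − 49.0)² = 73.89²; (x + 52.2)² + (y + 7.8)² = 95.23².
Subtracting the S-01 equation from the S-02 and S-03 equations removes the quadratic terms:
-13.6 x + 54.6 y = -1597.91
-143.6 x − 59.0 y = -4986.09
Solving the 2×2 system: x ≈ 42.4, y ≈ -18.7 km.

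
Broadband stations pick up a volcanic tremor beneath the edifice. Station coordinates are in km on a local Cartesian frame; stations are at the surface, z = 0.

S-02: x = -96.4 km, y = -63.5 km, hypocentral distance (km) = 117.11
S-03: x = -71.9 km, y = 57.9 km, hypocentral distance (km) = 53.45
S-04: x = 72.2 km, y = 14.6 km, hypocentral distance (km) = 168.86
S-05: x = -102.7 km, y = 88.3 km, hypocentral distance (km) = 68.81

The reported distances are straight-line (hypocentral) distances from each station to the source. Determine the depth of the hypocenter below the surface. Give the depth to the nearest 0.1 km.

Each station gives a sphere (x−x_i)² + (y−y_i)² + z² = d_i² (stations at z=0).
Subtracting the S-02 sphere from S-03 and S-04: z² cancels, leaving linear equations in x and y:
49.0 x + 242.8 y = 6054.66
337.2 x + 156.2 y = -22698.16
Solving: x ≈ -86.998, y ≈ 42.494 km (keep extra digits for the depth step; rounded: -87.0, 42.5).
Then from the S-02 sphere: z² = 117.11² − (x + 96.4)² − (y + 63.5)² with x = -86.998, y = 42.494, so z ≈ 48.904 ≈ 48.9 km.

z ≈ 48.9 km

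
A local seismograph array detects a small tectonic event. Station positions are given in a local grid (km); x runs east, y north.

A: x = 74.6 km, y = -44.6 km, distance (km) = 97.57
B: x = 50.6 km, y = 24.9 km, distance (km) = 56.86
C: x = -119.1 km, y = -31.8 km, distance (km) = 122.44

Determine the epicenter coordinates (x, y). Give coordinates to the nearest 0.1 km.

-4.8 km east, 12.1 km north

Circle about each station: (x − 74.6)² + (y + 44.6)² = 97.57²; (x − 50.6)² + (y − 24.9)² = 56.86²; (x + 119.1)² + (y + 31.8)² = 122.44².
Subtracting the A equation from the B and C equations removes the quadratic terms:
-48.0 x + 139.0 y = 1912.90
-387.4 x + 25.6 y = 2170.08
Solving the 2×2 system: x ≈ -4.8, y ≈ 12.1 km.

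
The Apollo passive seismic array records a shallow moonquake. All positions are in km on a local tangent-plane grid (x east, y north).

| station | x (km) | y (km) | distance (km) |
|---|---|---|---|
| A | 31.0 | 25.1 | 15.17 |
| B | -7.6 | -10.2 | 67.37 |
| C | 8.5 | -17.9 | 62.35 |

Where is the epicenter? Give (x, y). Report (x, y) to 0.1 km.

Circle about each station: (x − 31.0)² + (y − 25.1)² = 15.17²; (x + 7.6)² + (y + 10.2)² = 67.37²; (x − 8.5)² + (y + 17.9)² = 62.35².
Subtracting the A equation from the B and C equations removes the quadratic terms:
-77.2 x − 70.6 y = -5737.80
-45.0 x − 86.0 y = -4855.74
Solving the 2×2 system: x ≈ 43.5, y ≈ 33.7 km.
Check against A (with the unrounded x, y): √((x − 31.0)²+(y − 25.1)²) = 15.18 ≈ 15.17 km. ✓

43.5 km east, 33.7 km north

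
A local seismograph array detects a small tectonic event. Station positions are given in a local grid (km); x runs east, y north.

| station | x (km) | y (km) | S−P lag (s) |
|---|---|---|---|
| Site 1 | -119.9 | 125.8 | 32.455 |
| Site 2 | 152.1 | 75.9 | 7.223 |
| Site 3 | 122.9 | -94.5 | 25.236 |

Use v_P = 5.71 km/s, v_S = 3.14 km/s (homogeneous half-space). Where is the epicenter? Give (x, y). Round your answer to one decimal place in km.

(101.9, 80.3)

Distance from S−P lag: d = Δt · v_P v_S / (v_P − v_S) = Δt · (5.71·3.14)/(5.71−3.14) ≈ 6.9764·Δt.
So d_Site 1 = 226.42, d_Site 2 = 50.39, d_Site 3 = 176.06 km.
Circle about each station: (x + 119.9)² + (y − 125.8)² = 226.42²; (x − 152.1)² + (y − 75.9)² = 50.39²; (x − 122.9)² + (y + 94.5)² = 176.06².
Subtracting the Site 1 equation from the Site 2 and Site 3 equations removes the quadratic terms:
544.0 x − 99.8 y = 47420.43
485.6 x − 440.6 y = 14101.90
Solving the 2×2 system: x ≈ 101.9, y ≈ 80.3 km.
Check against Site 1 (with the unrounded x, y): √((x + 119.9)²+(y − 125.8)²) = 226.42 ≈ 226.42 km. ✓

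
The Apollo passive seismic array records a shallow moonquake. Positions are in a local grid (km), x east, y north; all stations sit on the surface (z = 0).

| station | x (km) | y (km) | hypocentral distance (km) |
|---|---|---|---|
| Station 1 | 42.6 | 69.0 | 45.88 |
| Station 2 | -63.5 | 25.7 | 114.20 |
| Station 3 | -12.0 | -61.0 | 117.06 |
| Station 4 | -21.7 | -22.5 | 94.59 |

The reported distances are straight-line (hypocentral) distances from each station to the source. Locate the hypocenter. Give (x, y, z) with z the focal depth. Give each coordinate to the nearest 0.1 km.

(45.8, 35.8, 31.5)

Each station gives a sphere (x−x_i)² + (y−y_i)² + z² = d_i² (stations at z=0).
Subtracting the Station 1 sphere from Station 2 and Station 3: z² cancels, leaving linear equations in x and y:
-212.2 x − 86.6 y = -12819.69
-109.2 x − 260.0 y = -14308.83
Solving: x ≈ 45.805, y ≈ 35.796 km (keep extra digits for the depth step; rounded: 45.8, 35.8).
Then from the Station 1 sphere: z² = 45.88² − (x − 42.6)² − (y − 69.0)² with x = 45.805, y = 35.796, so z ≈ 31.499 ≈ 31.5 km.
Check against Station 4 (with the unrounded solution): distance 94.59 ≈ 94.59 km. ✓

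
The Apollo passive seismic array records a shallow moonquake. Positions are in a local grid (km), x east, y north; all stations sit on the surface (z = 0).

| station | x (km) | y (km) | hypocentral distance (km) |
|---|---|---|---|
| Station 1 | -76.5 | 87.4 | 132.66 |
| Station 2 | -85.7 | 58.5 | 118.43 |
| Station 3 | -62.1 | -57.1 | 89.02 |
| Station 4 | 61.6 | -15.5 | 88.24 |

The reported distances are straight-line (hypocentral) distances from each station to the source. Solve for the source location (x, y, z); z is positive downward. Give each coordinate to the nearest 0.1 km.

Each station gives a sphere (x−x_i)² + (y−y_i)² + z² = d_i² (stations at z=0).
Subtracting the Station 1 sphere from Station 2 and Station 3: z² cancels, leaving linear equations in x and y:
-18.4 x − 57.8 y = 848.74
28.8 x − 289.0 y = 3299.93
Solving: x ≈ -7.813, y ≈ -12.197 km (keep extra digits for the depth step; rounded: -7.8, -12.2).
Then from the Station 1 sphere: z² = 132.66² − (x + 76.5)² − (y − 87.4)² with x = -7.813, y = -12.197, so z ≈ 54.417 ≈ 54.4 km.

x ≈ -7.8 km, y ≈ -12.2 km, depth ≈ 54.4 km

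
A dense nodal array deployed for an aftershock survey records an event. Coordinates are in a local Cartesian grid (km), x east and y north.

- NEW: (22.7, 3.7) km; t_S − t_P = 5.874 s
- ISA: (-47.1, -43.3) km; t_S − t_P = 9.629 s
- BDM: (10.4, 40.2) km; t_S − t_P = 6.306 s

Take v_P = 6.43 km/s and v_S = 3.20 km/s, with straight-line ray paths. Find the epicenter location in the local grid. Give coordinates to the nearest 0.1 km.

Distance from S−P lag: d = Δt · v_P v_S / (v_P − v_S) = Δt · (6.43·3.20)/(6.43−3.20) ≈ 6.3703·Δt.
So d_NEW = 37.42, d_ISA = 61.34, d_BDM = 40.17 km.
Circle about each station: (x − 22.7)² + (y − 3.7)² = 37.42²; (x + 47.1)² + (y + 43.3)² = 61.34²; (x − 10.4)² + (y − 40.2)² = 40.17².
Subtracting pairs of circle equations eliminates x²+y² and gives linear equations (the radical axes):
-139.6 x − 94.0 y = 1201.98
-24.6 x + 73.0 y = 981.85
Solving the 2×2 system: x ≈ -14.4, y ≈ 8.6 km.

-14.4 km east, 8.6 km north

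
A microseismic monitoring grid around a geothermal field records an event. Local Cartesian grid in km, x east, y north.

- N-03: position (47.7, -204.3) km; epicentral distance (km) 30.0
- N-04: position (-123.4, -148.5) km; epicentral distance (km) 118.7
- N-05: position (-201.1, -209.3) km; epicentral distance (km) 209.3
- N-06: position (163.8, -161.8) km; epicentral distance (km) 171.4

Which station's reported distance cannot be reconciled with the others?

N-03

Solve using three stations at a time. Using N-04, N-05, N-06 (subtract circle equations pairwise → linear system) gives (x, y) ≈ (-5.5, -134.9).
Distances from that point to each station vs reported:
  N-03: calculated 87.5 vs reported 30.0 → residual 57.5 km
  N-04: calculated 118.7 vs reported 118.7 → residual 0.0 km
  N-05: calculated 209.3 vs reported 209.3 → residual 0.0 km
  N-06: calculated 171.4 vs reported 171.4 → residual 0.0 km
N-04, N-05, N-06 are mutually consistent (residuals ≈ 0); N-03 is off by 57.5 km.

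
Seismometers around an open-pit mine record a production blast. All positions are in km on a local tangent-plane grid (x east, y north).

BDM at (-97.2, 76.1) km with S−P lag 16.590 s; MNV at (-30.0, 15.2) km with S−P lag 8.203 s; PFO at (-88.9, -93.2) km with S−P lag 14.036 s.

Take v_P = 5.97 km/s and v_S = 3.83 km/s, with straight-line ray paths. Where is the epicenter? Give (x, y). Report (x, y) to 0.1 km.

Distance from S−P lag: d = Δt · v_P v_S / (v_P − v_S) = Δt · (5.97·3.83)/(5.97−3.83) ≈ 10.6846·Δt.
So d_BDM = 177.26, d_MNV = 87.65, d_PFO = 149.97 km.
Circle about each station: (x + 97.2)² + (y − 76.1)² = 177.26²; (x + 30.0)² + (y − 15.2)² = 87.65²; (x + 88.9)² + (y + 93.2)² = 149.97².
Subtracting pairs of circle equations eliminates x²+y² and gives linear equations (the radical axes):
134.4 x − 121.8 y = 9630.58
16.6 x − 338.6 y = 10280.51
Solving the 2×2 system: x ≈ 46.2, y ≈ -28.1 km.
Check against BDM (with the unrounded x, y): √((x + 97.2)²+(y − 76.1)²) = 177.25 ≈ 177.26 km. ✓

(46.2, -28.1)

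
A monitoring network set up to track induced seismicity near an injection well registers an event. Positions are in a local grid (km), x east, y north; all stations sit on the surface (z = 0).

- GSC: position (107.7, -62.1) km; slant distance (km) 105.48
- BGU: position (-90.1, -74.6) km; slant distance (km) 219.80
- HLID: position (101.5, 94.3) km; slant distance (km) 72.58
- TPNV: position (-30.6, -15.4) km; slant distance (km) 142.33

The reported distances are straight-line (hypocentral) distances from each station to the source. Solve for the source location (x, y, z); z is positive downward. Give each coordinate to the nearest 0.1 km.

(96.3, 34.5, 40.8)

Each station gives a sphere (x−x_i)² + (y−y_i)² + z² = d_i² (stations at z=0).
Subtracting the GSC sphere from BGU and HLID: z² cancels, leaving linear equations in x and y:
-395.6 x − 25.0 y = -38958.54
-12.4 x + 312.8 y = 9597.21
Solving: x ≈ 96.299, y ≈ 34.499 km (keep extra digits for the depth step; rounded: 96.3, 34.5).
Then from the GSC sphere: z² = 105.48² − (x − 107.7)² − (y + 62.1)² with x = 96.299, y = 34.499, so z ≈ 40.800 ≈ 40.8 km.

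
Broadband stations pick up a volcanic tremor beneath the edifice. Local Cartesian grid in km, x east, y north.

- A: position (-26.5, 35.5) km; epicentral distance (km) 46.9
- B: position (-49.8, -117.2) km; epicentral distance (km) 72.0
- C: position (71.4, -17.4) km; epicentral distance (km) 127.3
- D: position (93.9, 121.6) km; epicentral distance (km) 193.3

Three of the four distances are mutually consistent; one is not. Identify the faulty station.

Solve using three stations at a time. Using A, C, D (subtract circle equations pairwise → linear system) gives (x, y) ≈ (-54.9, -1.7).
Distances from that point to each station vs reported:
  A: calculated 46.8 vs reported 46.9 → residual 0.1 km
  B: calculated 115.6 vs reported 72.0 → residual 43.6 km
  C: calculated 127.3 vs reported 127.3 → residual 0.0 km
  D: calculated 193.3 vs reported 193.3 → residual 0.0 km
A, C, D are mutually consistent (residuals ≈ 0); B is off by 43.6 km.

B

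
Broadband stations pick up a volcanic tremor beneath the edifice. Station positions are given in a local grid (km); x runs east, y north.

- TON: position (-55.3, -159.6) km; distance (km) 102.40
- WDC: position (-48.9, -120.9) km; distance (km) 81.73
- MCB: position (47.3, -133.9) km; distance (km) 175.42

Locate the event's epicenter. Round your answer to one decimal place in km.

-119.6 km east, -79.9 km north

Circle about each station: (x + 55.3)² + (y + 159.6)² = 102.40²; (x + 48.9)² + (y + 120.9)² = 81.73²; (x − 47.3)² + (y + 133.9)² = 175.42².
Subtracting the TON equation from the WDC and MCB equations removes the quadratic terms:
12.8 x + 77.4 y = -7716.26
205.2 x + 51.4 y = -28650.17
Solving the 2×2 system: x ≈ -119.6, y ≈ -79.9 km.
Check against TON (with the unrounded x, y): √((x + 55.3)²+(y + 159.6)²) = 102.40 ≈ 102.40 km. ✓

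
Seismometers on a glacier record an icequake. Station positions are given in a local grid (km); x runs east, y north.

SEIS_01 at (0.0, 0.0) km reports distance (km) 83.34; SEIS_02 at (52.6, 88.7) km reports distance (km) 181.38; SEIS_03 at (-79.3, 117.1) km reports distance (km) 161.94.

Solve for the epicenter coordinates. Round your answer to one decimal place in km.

-70.4 km east, -44.6 km north

Circle about each station: x² + y² = 83.34²; (x − 52.6)² + (y − 88.7)² = 181.38²; (x + 79.3)² + (y − 117.1)² = 161.94².
Subtracting the SEIS_01 equation from the SEIS_02 and SEIS_03 equations removes the quadratic terms:
105.2 x + 177.4 y = -15318.70
-158.6 x + 234.2 y = 721.89
Solving the 2×2 system: x ≈ -70.4, y ≈ -44.6 km.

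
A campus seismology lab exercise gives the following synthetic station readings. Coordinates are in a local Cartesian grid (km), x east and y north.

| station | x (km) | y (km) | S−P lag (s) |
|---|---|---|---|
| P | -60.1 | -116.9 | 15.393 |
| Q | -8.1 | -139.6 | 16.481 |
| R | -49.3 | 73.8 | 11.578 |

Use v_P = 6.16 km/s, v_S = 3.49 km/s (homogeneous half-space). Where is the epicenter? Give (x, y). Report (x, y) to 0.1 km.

(-2.8, -7.0)

Distance from S−P lag: d = Δt · v_P v_S / (v_P − v_S) = Δt · (6.16·3.49)/(6.16−3.49) ≈ 8.0518·Δt.
So d_P = 123.94, d_Q = 132.70, d_R = 93.22 km.
Circle about each station: (x + 60.1)² + (y + 116.9)² = 123.94²; (x + 8.1)² + (y + 139.6)² = 132.70²; (x + 49.3)² + (y − 73.8)² = 93.22².
Subtracting the P equation from the Q and R equations removes the quadratic terms:
104.0 x − 45.4 y = 27.98
21.6 x + 381.4 y = -2729.53
Solving the 2×2 system: x ≈ -2.8, y ≈ -7.0 km.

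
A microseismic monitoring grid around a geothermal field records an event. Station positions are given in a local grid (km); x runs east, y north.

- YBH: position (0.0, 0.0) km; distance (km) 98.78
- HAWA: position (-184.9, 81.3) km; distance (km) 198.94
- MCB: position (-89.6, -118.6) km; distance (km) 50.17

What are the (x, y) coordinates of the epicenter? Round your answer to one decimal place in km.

-63.1 km east, -76.0 km north

Circle about each station: x² + y² = 98.78²; (x + 184.9)² + (y − 81.3)² = 198.94²; (x + 89.6)² + (y + 118.6)² = 50.17².
Subtracting pairs of circle equations eliminates x²+y² and gives linear equations (the radical axes):
-369.8 x + 162.6 y = 10978.06
-179.2 x − 237.2 y = 29334.58
Solving the 2×2 system: x ≈ -63.1, y ≈ -76.0 km.
Check against YBH (with the unrounded x, y): √(x²+y²) = 98.78 ≈ 98.78 km. ✓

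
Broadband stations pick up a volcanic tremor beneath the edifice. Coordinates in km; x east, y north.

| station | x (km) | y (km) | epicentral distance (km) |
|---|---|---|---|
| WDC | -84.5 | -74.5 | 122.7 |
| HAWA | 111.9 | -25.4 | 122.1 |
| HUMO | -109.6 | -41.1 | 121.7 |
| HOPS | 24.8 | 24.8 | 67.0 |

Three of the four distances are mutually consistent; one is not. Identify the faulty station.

Solve using three stations at a time. Using WDC, HAWA, HUMO (subtract circle equations pairwise → linear system) gives (x, y) ≈ (-2.6, 16.8).
Distances from that point to each station vs reported:
  WDC: calculated 122.7 vs reported 122.7 → residual 0.0 km
  HAWA: calculated 122.1 vs reported 122.1 → residual 0.0 km
  HUMO: calculated 121.7 vs reported 121.7 → residual 0.0 km
  HOPS: calculated 28.6 vs reported 67.0 → residual 38.4 km
WDC, HAWA, HUMO are mutually consistent (residuals ≈ 0); HOPS is off by 38.4 km.

HOPS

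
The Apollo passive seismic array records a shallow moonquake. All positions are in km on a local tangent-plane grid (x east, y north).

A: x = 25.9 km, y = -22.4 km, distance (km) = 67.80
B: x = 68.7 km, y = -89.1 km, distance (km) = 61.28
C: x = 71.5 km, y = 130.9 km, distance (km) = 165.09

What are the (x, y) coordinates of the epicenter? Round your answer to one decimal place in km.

x ≈ 92.9 km, y ≈ -32.8 km

Circle about each station: (x − 25.9)² + (y + 22.4)² = 67.80²; (x − 68.7)² + (y + 89.1)² = 61.28²; (x − 71.5)² + (y − 130.9)² = 165.09².
Subtracting the A equation from the B and C equations removes the quadratic terms:
85.6 x − 133.4 y = 12327.53
91.2 x + 306.6 y = -1583.38
Solving the 2×2 system: x ≈ 92.9, y ≈ -32.8 km.
Check against A (with the unrounded x, y): √((x − 25.9)²+(y + 22.4)²) = 67.80 ≈ 67.80 km. ✓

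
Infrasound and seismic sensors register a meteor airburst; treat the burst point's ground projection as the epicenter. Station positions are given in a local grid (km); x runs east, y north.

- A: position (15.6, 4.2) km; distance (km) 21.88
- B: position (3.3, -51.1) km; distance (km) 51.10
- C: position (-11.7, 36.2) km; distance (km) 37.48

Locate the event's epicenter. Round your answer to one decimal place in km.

x ≈ -5.7 km, y ≈ -0.8 km

Circle about each station: (x − 15.6)² + (y − 4.2)² = 21.88²; (x − 3.3)² + (y + 51.1)² = 51.10²; (x + 11.7)² + (y − 36.2)² = 37.48².
Subtracting pairs of circle equations eliminates x²+y² and gives linear equations (the radical axes):
-24.6 x − 110.6 y = 228.62
-54.6 x + 64.0 y = 260.31
Solving the 2×2 system: x ≈ -5.7, y ≈ -0.8 km.
Check against A (with the unrounded x, y): √((x − 15.6)²+(y − 4.2)²) = 21.88 ≈ 21.88 km. ✓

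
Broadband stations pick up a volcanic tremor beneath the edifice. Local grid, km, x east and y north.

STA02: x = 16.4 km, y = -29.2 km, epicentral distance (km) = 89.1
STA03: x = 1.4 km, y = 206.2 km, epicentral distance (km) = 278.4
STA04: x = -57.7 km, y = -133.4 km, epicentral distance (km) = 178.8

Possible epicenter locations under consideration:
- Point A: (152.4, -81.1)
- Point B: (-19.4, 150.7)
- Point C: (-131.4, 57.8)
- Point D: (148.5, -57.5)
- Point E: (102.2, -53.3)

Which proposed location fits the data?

For each candidate, compare |candidate − station| to the reported distance:
Point A: residuals STA02 56.5, STA03 46.2, STA04 37.7 → max 56.5 km
Point B: residuals STA02 94.3, STA03 219.1, STA04 107.9 → max 219.1 km
Point C: residuals STA02 82.4, STA03 79.3, STA04 26.1 → max 82.4 km
Point D: residuals STA02 46.0, STA03 23.6, STA04 40.9 → max 46.0 km
Point E: residuals STA02 0.0, STA03 0.0, STA04 0.0 → max 0.0 km
Only Point E has all residuals ≈ 0.

Point E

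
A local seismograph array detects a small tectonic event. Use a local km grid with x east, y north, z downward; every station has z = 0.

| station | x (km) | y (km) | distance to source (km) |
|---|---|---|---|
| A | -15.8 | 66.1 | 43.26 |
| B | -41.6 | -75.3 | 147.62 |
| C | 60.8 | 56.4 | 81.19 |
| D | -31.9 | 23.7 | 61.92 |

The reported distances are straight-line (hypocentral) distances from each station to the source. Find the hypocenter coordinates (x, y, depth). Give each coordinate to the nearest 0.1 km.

(-8.2, 62.1, 42.4)

Each station gives a sphere (x−x_i)² + (y−y_i)² + z² = d_i² (stations at z=0).
Subtracting the A sphere from B and C: z² cancels, leaving linear equations in x and y:
-51.6 x − 282.8 y = -17138.44
153.2 x − 19.4 y = -2461.64
Solving: x ≈ -8.204, y ≈ 62.100 km (keep extra digits for the depth step; rounded: -8.2, 62.1).
Then from the A sphere: z² = 43.26² − (x + 15.8)² − (y − 66.1)² with x = -8.204, y = 62.100, so z ≈ 42.400 ≈ 42.4 km.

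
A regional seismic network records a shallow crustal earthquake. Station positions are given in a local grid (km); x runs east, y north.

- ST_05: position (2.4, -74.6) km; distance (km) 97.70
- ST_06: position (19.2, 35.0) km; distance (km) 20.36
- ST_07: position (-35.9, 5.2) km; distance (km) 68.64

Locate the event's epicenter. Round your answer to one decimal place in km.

Circle about each station: (x − 2.4)² + (y + 74.6)² = 97.70²; (x − 19.2)² + (y − 35.0)² = 20.36²; (x + 35.9)² + (y − 5.2)² = 68.64².
Subtracting the ST_05 equation from the ST_06 and ST_07 equations removes the quadratic terms:
33.6 x + 219.2 y = 5153.48
-76.6 x + 159.6 y = 578.77
Solving the 2×2 system: x ≈ 31.4, y ≈ 18.7 km.

(31.4, 18.7)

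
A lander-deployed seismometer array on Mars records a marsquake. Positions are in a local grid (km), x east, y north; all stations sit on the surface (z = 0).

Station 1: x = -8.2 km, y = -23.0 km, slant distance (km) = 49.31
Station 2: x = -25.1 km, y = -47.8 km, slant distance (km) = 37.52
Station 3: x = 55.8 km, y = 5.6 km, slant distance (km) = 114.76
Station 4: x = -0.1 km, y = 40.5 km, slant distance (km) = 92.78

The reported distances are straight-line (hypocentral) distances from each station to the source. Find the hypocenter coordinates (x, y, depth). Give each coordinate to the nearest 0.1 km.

Each station gives a sphere (x−x_i)² + (y−y_i)² + z² = d_i² (stations at z=0).
Subtracting the Station 1 sphere from Station 2 and Station 3: z² cancels, leaving linear equations in x and y:
-33.8 x − 49.6 y = 3342.34
128.0 x + 57.2 y = -8189.62
Solving: x ≈ -48.698, y ≈ -34.200 km (keep extra digits for the depth step; rounded: -48.7, -34.2).
Then from the Station 1 sphere: z² = 49.31² − (x + 8.2)² − (y + 23.0)² with x = -48.698, y = -34.200, so z ≈ 25.806 ≈ 25.8 km.

x ≈ -48.7 km, y ≈ -34.2 km, depth ≈ 25.8 km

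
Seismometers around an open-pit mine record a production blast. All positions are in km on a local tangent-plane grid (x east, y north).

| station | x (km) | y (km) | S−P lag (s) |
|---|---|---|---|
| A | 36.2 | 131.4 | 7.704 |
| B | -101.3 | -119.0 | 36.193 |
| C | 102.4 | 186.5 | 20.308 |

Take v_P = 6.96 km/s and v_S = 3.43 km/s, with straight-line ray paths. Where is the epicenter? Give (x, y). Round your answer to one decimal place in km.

(-10.5, 108.3)

Distance from S−P lag: d = Δt · v_P v_S / (v_P − v_S) = Δt · (6.96·3.43)/(6.96−3.43) ≈ 6.7628·Δt.
So d_A = 52.10, d_B = 244.77, d_C = 137.34 km.
Circle about each station: (x − 36.2)² + (y − 131.4)² = 52.10²; (x + 101.3)² + (y + 119.0)² = 244.77²; (x − 102.4)² + (y − 186.5)² = 137.34².
Subtracting the A equation from the B and C equations removes the quadratic terms:
-275.0 x − 500.8 y = -51351.65
132.4 x + 110.2 y = 10543.74
Solving the 2×2 system: x ≈ -10.5, y ≈ 108.3 km.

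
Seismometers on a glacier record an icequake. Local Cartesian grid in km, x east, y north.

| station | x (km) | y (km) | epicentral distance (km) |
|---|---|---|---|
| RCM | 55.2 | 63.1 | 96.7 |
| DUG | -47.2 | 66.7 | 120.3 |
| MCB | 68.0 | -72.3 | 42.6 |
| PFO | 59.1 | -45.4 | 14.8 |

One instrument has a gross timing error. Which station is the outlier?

DUG

Solve using three stations at a time. Using RCM, MCB, PFO (subtract circle equations pairwise → linear system) gives (x, y) ≈ (50.6, -33.5).
Distances from that point to each station vs reported:
  RCM: calculated 96.7 vs reported 96.7 → residual 0.0 km
  DUG: calculated 140.0 vs reported 120.3 → residual 19.7 km
  MCB: calculated 42.5 vs reported 42.6 → residual 0.1 km
  PFO: calculated 14.6 vs reported 14.8 → residual 0.2 km
RCM, MCB, PFO are mutually consistent (residuals ≈ 0); DUG is off by 19.7 km.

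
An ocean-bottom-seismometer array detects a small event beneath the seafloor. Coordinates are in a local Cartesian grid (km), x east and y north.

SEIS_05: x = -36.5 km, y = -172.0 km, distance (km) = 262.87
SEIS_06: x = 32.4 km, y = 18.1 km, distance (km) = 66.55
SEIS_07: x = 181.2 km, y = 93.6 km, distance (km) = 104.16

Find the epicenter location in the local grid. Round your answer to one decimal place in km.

(81.7, 62.8)

Circle about each station: (x + 36.5)² + (y + 172.0)² = 262.87²; (x − 32.4)² + (y − 18.1)² = 66.55²; (x − 181.2)² + (y − 93.6)² = 104.16².
Subtracting pairs of circle equations eliminates x²+y² and gives linear equations (the radical axes):
137.8 x + 380.2 y = 35132.85
435.4 x + 531.2 y = 68929.48
Solving the 2×2 system: x ≈ 81.7, y ≈ 62.8 km.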